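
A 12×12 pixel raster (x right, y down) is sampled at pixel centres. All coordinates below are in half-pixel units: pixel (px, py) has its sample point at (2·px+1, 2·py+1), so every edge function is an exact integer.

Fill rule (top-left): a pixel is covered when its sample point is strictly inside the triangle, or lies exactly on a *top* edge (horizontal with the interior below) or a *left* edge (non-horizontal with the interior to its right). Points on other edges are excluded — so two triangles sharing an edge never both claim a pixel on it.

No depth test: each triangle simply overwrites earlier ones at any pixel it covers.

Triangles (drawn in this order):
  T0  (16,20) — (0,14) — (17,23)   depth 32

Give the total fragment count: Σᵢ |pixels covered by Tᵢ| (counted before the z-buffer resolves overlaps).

T0:
  2·area = 42  (B↔C swapped to make it positive)
  edge (16, 20)→(17, 23): d=(1,3) right/bottom  bias=-1
  edge (17, 23)→(0, 14): d=(-17,-9) top-left  bias=+0
  edge (0, 14)→(16, 20): d=(16,6) right/bottom  bias=-1
    (5,2)@(11, 5): e=[0,252,-210] → ·  [on edge]
    (6,5)@(13, 11): e=[0,168,-126] → ·  [on edge]
    (3,8)@(7, 17): e=[24,12,6] → █
    (4,8)@(9, 17): e=[18,30,-6] → ·
    (7,8)@(15, 17): e=[0,84,-42] → ·  [on edge]
    (3,9)@(7, 19): e=[26,-22,38] → ·
    (5,9)@(11, 19): e=[14,14,14] → █
    (6,9)@(13, 19): e=[8,32,2] → █
    (7,9)@(15, 19): e=[2,50,-10] → ·
    (5,10)@(11, 21): e=[16,-20,46] → ·
    (6,10)@(13, 21): e=[10,-2,34] → ·
    (7,10)@(15, 21): e=[4,16,22] → █
    (8,11)@(17, 23): e=[0,0,42] → ·  [on edge]
  covered (4 px):
    · · · · · · · · · · · ·
    · · · · · · · · · · · ·
    · · · · · · · · · · · ·
    · · · · · · · · · · · ·
    · · · · · · · · · · · ·
    · · · · · · · · · · · ·
    · · · · · · · · · · · ·
    · · · · · · · · · · · ·
    · · · █ · · · · · · · ·
    · · · · · █ █ · · · · ·
    · · · · · · · █ · · · ·
    · · · · · · · · · · · ·

Result: 4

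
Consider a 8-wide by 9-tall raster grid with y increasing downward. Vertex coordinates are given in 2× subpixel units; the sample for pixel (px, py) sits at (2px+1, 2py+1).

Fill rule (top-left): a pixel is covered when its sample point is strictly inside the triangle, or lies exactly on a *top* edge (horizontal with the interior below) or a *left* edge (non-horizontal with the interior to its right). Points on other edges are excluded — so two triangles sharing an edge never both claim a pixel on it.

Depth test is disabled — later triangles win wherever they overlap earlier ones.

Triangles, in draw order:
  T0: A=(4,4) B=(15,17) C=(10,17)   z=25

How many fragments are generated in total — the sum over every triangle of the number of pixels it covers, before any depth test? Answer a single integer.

T0:
  2·area = 65
  edge (4, 4)→(15, 17): d=(11,13) right/bottom  bias=-1
  edge (15, 17)→(10, 17): d=(-5,0) right/bottom  bias=-1
  edge (10, 17)→(4, 4): d=(-6,-13) top-left  bias=+0
    (3,4)@(7, 9): e=[16,40,9] → #
    (4,4)@(9, 9): e=[-10,40,35] → ·
    (3,5)@(7, 11): e=[38,30,-3] → ·
    (4,5)@(9, 11): e=[12,30,23] → #
    (5,5)@(11, 11): e=[-14,30,49] → ·
    (4,6)@(9, 13): e=[34,20,11] → #
    (5,6)@(11, 13): e=[8,20,37] → #
    (6,6)@(13, 13): e=[-18,20,63] → ·
    (4,7)@(9, 15): e=[56,10,-1] → ·
    (5,7)@(11, 15): e=[30,10,25] → #
    (6,7)@(13, 15): e=[4,10,51] → #
    (7,7)@(15, 15): e=[-22,10,77] → ·
    (0,8)@(1, 17): e=[182,0,-117] → ·  [on edge]
    (1,8)@(3, 17): e=[156,0,-91] → ·  [on edge]
    (2,8)@(5, 17): e=[130,0,-65] → ·  [on edge]
    (3,8)@(7, 17): e=[104,0,-39] → ·  [on edge]
    (4,8)@(9, 17): e=[78,0,-13] → ·  [on edge]
    (5,8)@(11, 17): e=[52,0,13] → ·  [on edge]
    (6,8)@(13, 17): e=[26,0,39] → ·  [on edge]
    (7,8)@(15, 17): e=[0,0,65] → ·  [on edge]
  covered (6 px):
    · · · · · · · ·
    · · · · · · · ·
    · · · · · · · ·
    · · · · · · · ·
    · · · # · · · ·
    · · · · # · · ·
    · · · · # # · ·
    · · · · · # # ·
    · · · · · · · ·

Result: 6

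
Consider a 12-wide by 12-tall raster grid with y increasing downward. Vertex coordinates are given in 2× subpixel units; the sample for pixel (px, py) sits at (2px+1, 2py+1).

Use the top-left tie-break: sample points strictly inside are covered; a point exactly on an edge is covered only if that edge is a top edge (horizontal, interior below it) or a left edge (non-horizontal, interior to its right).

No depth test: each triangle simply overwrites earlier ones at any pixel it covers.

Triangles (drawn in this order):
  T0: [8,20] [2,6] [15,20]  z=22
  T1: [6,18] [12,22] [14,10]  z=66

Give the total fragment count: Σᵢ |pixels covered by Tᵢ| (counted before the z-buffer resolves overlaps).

T0:
  2·area = 98
  edge (8, 20)→(2, 6): d=(-6,-14) top-left  bias=+0
  edge (2, 6)→(15, 20): d=(13,14) right/bottom  bias=-1
  edge (15, 20)→(8, 20): d=(-7,0) right/bottom  bias=-1
    (2,5)@(5, 11): e=[12,23,63] → █
    (3,5)@(7, 11): e=[40,-5,63] → ·
    (2,6)@(5, 13): e=[0,49,49] → █  [on edge]
    (3,6)@(7, 13): e=[28,21,49] → █
    (4,6)@(9, 13): e=[56,-7,49] → ·
    (2,7)@(5, 15): e=[-12,75,35] → ·
    (3,7)@(7, 15): e=[16,47,35] → █
    (4,7)@(9, 15): e=[44,19,35] → █
    (5,7)@(11, 15): e=[72,-9,35] → ·
    (3,8)@(7, 17): e=[4,73,21] → █
    (5,8)@(11, 17): e=[60,17,21] → █
    (6,8)@(13, 17): e=[88,-11,21] → ·
  covered (11 px):
    · · · · · · · · · · · ·
    · · · · · · · · · · · ·
    · · · · · · · · · · · ·
    · · · · · · · · · · · ·
    · · · · · · · · · · · ·
    · · █ · · · · · · · · ·
    · · █ █ · · · · · · · ·
    · · · █ █ · · · · · · ·
    · · · █ █ █ · · · · · ·
    · · · · █ █ █ · · · · ·
    · · · · · · · · · · · ·
    · · · · · · · · · · · ·
T1:
  2·area = 80  (B↔C swapped to make it positive)
  edge (6, 18)→(14, 10): d=(8,-8) top-left  bias=+0
  edge (14, 10)→(12, 22): d=(-2,12) right/bottom  bias=-1
  edge (12, 22)→(6, 18): d=(-6,-4) top-left  bias=+0
    (11,0)@(23, 1): e=[0,-90,170] → ·  [on edge]
    (10,1)@(21, 3): e=[0,-70,150] → ·  [on edge]
    (9,2)@(19, 5): e=[0,-50,130] → ·  [on edge]
    (8,3)@(17, 7): e=[0,-30,110] → ·  [on edge]
    (7,4)@(15, 9): e=[0,-10,90] → ·  [on edge]
    (6,5)@(13, 11): e=[0,10,70] → █  [on edge]
    (7,5)@(15, 11): e=[16,-14,78] → ·
    (5,6)@(11, 13): e=[0,30,50] → █  [on edge]
    (7,6)@(15, 13): e=[32,-18,66] → ·
    (4,7)@(9, 15): e=[0,50,30] → █  [on edge]
    (7,7)@(15, 15): e=[48,-22,54] → ·
    (3,8)@(7, 17): e=[0,70,10] → █  [on edge]
    (2,9)@(5, 19): e=[0,90,-10] → ·  [on edge]
    (1,10)@(3, 21): e=[0,110,-30] → ·  [on edge]
    (0,11)@(1, 23): e=[0,130,-50] → ·  [on edge]
  covered (12 px):
    · · · · · · · · · · · ·
    · · · · · · · · · · · ·
    · · · · · · · · · · · ·
    · · · · · · · · · · · ·
    · · · · · · · · · · · ·
    · · · · · · █ · · · · ·
    · · · · · █ █ · · · · ·
    · · · · █ █ █ · · · · ·
    · · · █ █ █ · · · · · ·
    · · · · █ █ · · · · · ·
    · · · · · █ · · · · · ·
    · · · · · · · · · · · ·

Result: 23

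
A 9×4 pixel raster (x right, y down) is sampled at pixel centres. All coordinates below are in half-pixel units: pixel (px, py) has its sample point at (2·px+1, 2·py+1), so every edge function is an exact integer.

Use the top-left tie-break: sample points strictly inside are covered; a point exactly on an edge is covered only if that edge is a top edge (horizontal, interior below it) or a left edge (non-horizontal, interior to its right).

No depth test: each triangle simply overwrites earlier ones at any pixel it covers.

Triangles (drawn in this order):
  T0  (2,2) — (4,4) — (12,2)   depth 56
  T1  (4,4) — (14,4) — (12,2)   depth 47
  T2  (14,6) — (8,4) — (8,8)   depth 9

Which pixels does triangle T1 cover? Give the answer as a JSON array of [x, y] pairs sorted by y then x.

T0:
  2·area = 20  (B↔C swapped to make it positive)
  edge (2, 2)→(12, 2): d=(10,0) top-left  bias=+0
  edge (12, 2)→(4, 4): d=(-8,2) right/bottom  bias=-1
  edge (4, 4)→(2, 2): d=(-2,-2) top-left  bias=+0
    (0,0)@(1, 1): e=[-10,30,0] → .  [on edge]
    (1,1)@(3, 3): e=[10,10,0] → X  [on edge]
    (2,1)@(5, 3): e=[10,6,4] → X
    (3,1)@(7, 3): e=[10,2,8] → X
    (4,1)@(9, 3): e=[10,-2,12] → .
    (1,2)@(3, 5): e=[30,-6,-4] → .
    (2,2)@(5, 5): e=[30,-10,0] → .  [on edge]
    (3,2)@(7, 5): e=[30,-14,4] → .
    (3,3)@(7, 7): e=[50,-30,0] → .  [on edge]
  covered (3 px):
    . . . . . . . . .
    . X X X . . . . .
    . . . . . . . . .
    . . . . . . . . .
T1:
  2·area = 20  (B↔C swapped to make it positive)
  edge (4, 4)→(12, 2): d=(8,-2) top-left  bias=+0
  edge (12, 2)→(14, 4): d=(2,2) right/bottom  bias=-1
  edge (14, 4)→(4, 4): d=(-10,0) right/bottom  bias=-1
    (5,0)@(11, 1): e=[-10,0,30] → .  [on edge]
    (4,1)@(9, 3): e=[2,8,10] → X
    (5,1)@(11, 3): e=[6,4,10] → X
    (6,1)@(13, 3): e=[10,0,10] → .  [on edge]
    (4,2)@(9, 5): e=[18,12,-10] → .
    (5,2)@(11, 5): e=[22,8,-10] → .
    (7,2)@(15, 5): e=[30,0,-10] → .  [on edge]
    (8,3)@(17, 7): e=[50,0,-30] → .  [on edge]
  covered (2 px):
    . . . . . . . . .
    . . . . X X . . .
    . . . . . . . . .
    . . . . . . . . .
T2:
  2·area = 24  (B↔C swapped to make it positive)
  edge (14, 6)→(8, 8): d=(-6,2) right/bottom  bias=-1
  edge (8, 8)→(8, 4): d=(0,-4) top-left  bias=+0
  edge (8, 4)→(14, 6): d=(6,2) right/bottom  bias=-1
    (2,1)@(5, 3): e=[36,-12,0] → .  [on edge]
    (4,2)@(9, 5): e=[16,4,4] → X
    (5,2)@(11, 5): e=[12,12,0] → .  [on edge]
    (8,2)@(17, 5): e=[0,36,-12] → .  [on edge]
    (4,3)@(9, 7): e=[4,4,16] → X
    (5,3)@(11, 7): e=[0,12,12] → .  [on edge]
    (8,3)@(17, 7): e=[-12,36,0] → .  [on edge]
  covered (2 px):
    . . . . . . . . .
    . . . . . . . . .
    . . . . X . . . .
    . . . . X . . . .

Result: [[4,1],[5,1]]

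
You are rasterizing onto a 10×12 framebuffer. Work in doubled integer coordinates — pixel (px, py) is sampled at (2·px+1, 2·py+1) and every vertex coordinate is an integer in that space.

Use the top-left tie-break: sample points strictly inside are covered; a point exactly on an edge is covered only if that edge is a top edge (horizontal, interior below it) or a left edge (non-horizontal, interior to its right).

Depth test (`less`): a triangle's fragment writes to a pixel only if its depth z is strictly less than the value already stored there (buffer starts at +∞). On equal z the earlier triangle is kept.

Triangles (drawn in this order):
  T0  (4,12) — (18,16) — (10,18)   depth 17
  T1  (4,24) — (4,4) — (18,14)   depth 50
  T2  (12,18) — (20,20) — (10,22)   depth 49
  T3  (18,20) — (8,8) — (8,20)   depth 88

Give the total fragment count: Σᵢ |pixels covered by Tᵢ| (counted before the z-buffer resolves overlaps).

T0:
  2·area = 60
  edge (4, 12)→(18, 16): d=(14,4) right/bottom  bias=-1
  edge (18, 16)→(10, 18): d=(-8,2) right/bottom  bias=-1
  edge (10, 18)→(4, 12): d=(-6,-6) top-left  bias=+0
    (0,4)@(1, 9): e=[-30,90,0] → ·  [on edge]
    (1,5)@(3, 11): e=[-10,70,0] → ·  [on edge]
    (2,6)@(5, 13): e=[10,50,0] → #  [on edge]
    (3,6)@(7, 13): e=[2,46,12] → #
    (4,6)@(9, 13): e=[-6,42,24] → ·
    (2,7)@(5, 15): e=[38,34,-12] → ·
    (3,7)@(7, 15): e=[30,30,0] → #  [on edge]
    (4,7)@(9, 15): e=[22,26,12] → #
    (5,7)@(11, 15): e=[14,22,24] → #
    (6,7)@(13, 15): e=[6,18,36] → #
    (7,7)@(15, 15): e=[-2,14,48] → ·
    (3,8)@(7, 17): e=[58,14,-12] → ·
    (4,8)@(9, 17): e=[50,10,0] → #  [on edge]
    (5,9)@(11, 19): e=[70,-10,0] → ·  [on edge]
    (6,10)@(13, 21): e=[90,-30,0] → ·  [on edge]
    (7,11)@(15, 23): e=[110,-50,0] → ·  [on edge]
  covered (9 px):
    · · · · · · · · · ·
    · · · · · · · · · ·
    · · · · · · · · · ·
    · · · · · · · · · ·
    · · · · · · · · · ·
    · · · · · · · · · ·
    · · # # · · · · · ·
    · · · # # # # · · ·
    · · · · # # # · · ·
    · · · · · · · · · ·
    · · · · · · · · · ·
    · · · · · · · · · ·
T1:
  2·area = 280
  edge (4, 24)→(4, 4): d=(0,-20) top-left  bias=+0
  edge (4, 4)→(18, 14): d=(14,10) right/bottom  bias=-1
  edge (18, 14)→(4, 24): d=(-14,10) right/bottom  bias=-1
    (2,2)@(5, 5): e=[20,4,256] → #
    (3,2)@(7, 5): e=[60,-16,236] → ·
    (2,3)@(5, 7): e=[20,32,228] → #
    (3,3)@(7, 7): e=[60,12,208] → #
    (4,3)@(9, 7): e=[100,-8,188] → ·
    (2,4)@(5, 9): e=[20,60,200] → #
    (4,4)@(9, 9): e=[100,20,160] → #
    (5,4)@(11, 9): e=[140,0,140] → ·  [on edge]
    (2,5)@(5, 11): e=[20,88,172] → #
    (5,5)@(11, 11): e=[140,28,112] → #
    (6,5)@(13, 11): e=[180,8,92] → #
    (7,5)@(15, 11): e=[220,-12,72] → ·
    (5,9)@(11, 19): e=[140,140,0] → ·  [on edge]
  covered (34 px):
    · · · · · · · · · ·
    · · · · · · · · · ·
    · · # · · · · · · ·
    · · # # · · · · · ·
    · · # # # · · · · ·
    · · # # # # # · · ·
    · · # # # # # # · ·
    · · # # # # # # · ·
    · · # # # # # · · ·
    · · # # # · · · · ·
    · · # # · · · · · ·
    · · # · · · · · · ·
T2:
  2·area = 36
  edge (12, 18)→(20, 20): d=(8,2) right/bottom  bias=-1
  edge (20, 20)→(10, 22): d=(-10,2) right/bottom  bias=-1
  edge (10, 22)→(12, 18): d=(2,-4) top-left  bias=+0
    (6,9)@(13, 19): e=[6,24,6] → #
    (7,9)@(15, 19): e=[2,20,14] → #
    (8,9)@(17, 19): e=[-2,16,22] → ·
    (5,10)@(11, 21): e=[26,8,2] → #
    (7,10)@(15, 21): e=[18,0,18] → ·  [on edge]
    (2,11)@(5, 23): e=[54,0,-18] → ·  [on edge]
    (5,11)@(11, 23): e=[42,-12,6] → ·
    (6,11)@(13, 23): e=[38,-16,14] → ·
  covered (4 px):
    · · · · · · · · · ·
    · · · · · · · · · ·
    · · · · · · · · · ·
    · · · · · · · · · ·
    · · · · · · · · · ·
    · · · · · · · · · ·
    · · · · · · · · · ·
    · · · · · · · · · ·
    · · · · · · · · · ·
    · · · · · · # # · ·
    · · · · · # # · · ·
    · · · · · · · · · ·
T3:
  2·area = 120  (B↔C swapped to make it positive)
  edge (18, 20)→(8, 20): d=(-10,0) right/bottom  bias=-1
  edge (8, 20)→(8, 8): d=(0,-12) top-left  bias=+0
  edge (8, 8)→(18, 20): d=(10,12) right/bottom  bias=-1
    (4,5)@(9, 11): e=[90,12,18] → #
    (5,5)@(11, 11): e=[90,36,-6] → ·
    (4,6)@(9, 13): e=[70,12,38] → #
    (5,6)@(11, 13): e=[70,36,14] → #
    (6,6)@(13, 13): e=[70,60,-10] → ·
    (4,7)@(9, 15): e=[50,12,58] → #
    (6,7)@(13, 15): e=[50,60,10] → #
    (7,7)@(15, 15): e=[50,84,-14] → ·
    (4,8)@(9, 17): e=[30,12,78] → #
    (7,8)@(15, 17): e=[30,84,6] → #
    (8,8)@(17, 17): e=[30,108,-18] → ·
    (4,9)@(9, 19): e=[10,12,98] → #
  covered (15 px):
    · · · · · · · · · ·
    · · · · · · · · · ·
    · · · · · · · · · ·
    · · · · · · · · · ·
    · · · · · · · · · ·
    · · · · # · · · · ·
    · · · · # # · · · ·
    · · · · # # # · · ·
    · · · · # # # # · ·
    · · · · # # # # # ·
    · · · · · · · · · ·
    · · · · · · · · · ·

Answer: 62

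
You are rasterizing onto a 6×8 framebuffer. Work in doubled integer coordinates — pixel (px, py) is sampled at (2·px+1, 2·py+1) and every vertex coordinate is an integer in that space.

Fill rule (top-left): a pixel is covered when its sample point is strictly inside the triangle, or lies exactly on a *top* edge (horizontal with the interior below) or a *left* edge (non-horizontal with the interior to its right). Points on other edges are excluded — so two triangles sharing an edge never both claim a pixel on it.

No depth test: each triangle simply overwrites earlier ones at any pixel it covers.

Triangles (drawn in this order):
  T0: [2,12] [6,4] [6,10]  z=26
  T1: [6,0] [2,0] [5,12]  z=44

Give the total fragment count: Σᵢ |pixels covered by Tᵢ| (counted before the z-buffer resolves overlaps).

T0:
  2·area = 24
  edge (2, 12)→(6, 4): d=(4,-8) top-left  bias=+0
  edge (6, 4)→(6, 10): d=(0,6) right/bottom  bias=-1
  edge (6, 10)→(2, 12): d=(-4,2) right/bottom  bias=-1
    (2,3)@(5, 7): e=[4,6,14] → #
    (3,3)@(7, 7): e=[20,-6,10] → ·
    (2,4)@(5, 9): e=[12,6,6] → #
    (3,4)@(7, 9): e=[28,-6,2] → ·
    (1,5)@(3, 11): e=[4,18,2] → #
    (2,5)@(5, 11): e=[20,6,-2] → ·
    (1,6)@(3, 13): e=[12,18,-6] → ·
  covered (3 px):
    · · · · · ·
    · · · · · ·
    · · · · · ·
    · · # · · ·
    · · # · · ·
    · # · · · ·
    · · · · · ·
    · · · · · ·
T1:
  2·area = 48  (B↔C swapped to make it positive)
  edge (6, 0)→(5, 12): d=(-1,12) right/bottom  bias=-1
  edge (5, 12)→(2, 0): d=(-3,-12) top-left  bias=+0
  edge (2, 0)→(6, 0): d=(4,0) top-left  bias=+0
    (1,0)@(3, 1): e=[35,9,4] → #
    (2,0)@(5, 1): e=[11,33,4] → #
    (3,0)@(7, 1): e=[-13,57,4] → ·
    (1,1)@(3, 3): e=[33,3,12] → #
    (3,1)@(7, 3): e=[-15,51,12] → ·
    (1,2)@(3, 5): e=[31,-3,20] → ·
    (2,2)@(5, 5): e=[7,21,20] → #
    (3,2)@(7, 5): e=[-17,45,20] → ·
    (2,3)@(5, 7): e=[5,15,28] → #
    (3,3)@(7, 7): e=[-19,39,28] → ·
    (2,4)@(5, 9): e=[3,9,36] → #
    (3,4)@(7, 9): e=[-21,33,36] → ·
  covered (8 px):
    · # # · · ·
    · # # · · ·
    · · # · · ·
    · · # · · ·
    · · # · · ·
    · · # · · ·
    · · · · · ·
    · · · · · ·

Result: 11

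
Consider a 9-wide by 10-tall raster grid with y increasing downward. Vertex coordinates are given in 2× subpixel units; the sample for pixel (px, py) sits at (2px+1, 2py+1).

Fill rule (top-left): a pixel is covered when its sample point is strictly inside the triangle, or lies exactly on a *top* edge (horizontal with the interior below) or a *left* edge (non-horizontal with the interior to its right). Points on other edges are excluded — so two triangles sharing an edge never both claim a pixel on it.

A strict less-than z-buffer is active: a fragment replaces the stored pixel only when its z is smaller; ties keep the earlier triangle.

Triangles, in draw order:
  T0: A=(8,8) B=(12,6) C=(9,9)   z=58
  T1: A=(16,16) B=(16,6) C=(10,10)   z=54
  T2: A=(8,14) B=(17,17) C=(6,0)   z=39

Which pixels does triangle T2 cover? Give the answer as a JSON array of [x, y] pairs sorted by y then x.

T0:
  2·area = 6
  edge (8, 8)→(12, 6): d=(4,-2) top-left  bias=+0
  edge (12, 6)→(9, 9): d=(-3,3) right/bottom  bias=-1
  edge (9, 9)→(8, 8): d=(-1,-1) top-left  bias=+0
    (0,0)@(1, 1): e=[-42,48,0] → ·  [on edge]
    (8,0)@(17, 1): e=[-10,0,16] → ·  [on edge]
    (1,1)@(3, 3): e=[-30,36,0] → ·  [on edge]
    (7,1)@(15, 3): e=[-6,0,12] → ·  [on edge]
    (2,2)@(5, 5): e=[-18,24,0] → ·  [on edge]
    (6,2)@(13, 5): e=[-2,0,8] → ·  [on edge]
    (3,3)@(7, 7): e=[-6,12,0] → ·  [on edge]
    (5,3)@(11, 7): e=[2,0,4] → ·  [on edge]
    (4,4)@(9, 9): e=[6,0,0] → ·  [on edge]
    (3,5)@(7, 11): e=[10,0,-4] → ·  [on edge]
    (5,5)@(11, 11): e=[18,-12,0] → ·  [on edge]
    (2,6)@(5, 13): e=[14,0,-8] → ·  [on edge]
    (6,6)@(13, 13): e=[30,-24,0] → ·  [on edge]
    (1,7)@(3, 15): e=[18,0,-12] → ·  [on edge]
    (7,7)@(15, 15): e=[42,-36,0] → ·  [on edge]
    (0,8)@(1, 17): e=[22,0,-16] → ·  [on edge]
    (8,8)@(17, 17): e=[54,-48,0] → ·  [on edge]
  covered (0 px):
    · · · · · · · · ·
    · · · · · · · · ·
    · · · · · · · · ·
    · · · · · · · · ·
    · · · · · · · · ·
    · · · · · · · · ·
    · · · · · · · · ·
    · · · · · · · · ·
    · · · · · · · · ·
    · · · · · · · · ·
T1:
  2·area = 60  (B↔C swapped to make it positive)
  edge (16, 16)→(10, 10): d=(-6,-6) top-left  bias=+0
  edge (10, 10)→(16, 6): d=(6,-4) top-left  bias=+0
  edge (16, 6)→(16, 16): d=(0,10) right/bottom  bias=-1
    (0,0)@(1, 1): e=[0,-90,150] → ·  [on edge]
    (1,1)@(3, 3): e=[0,-70,130] → ·  [on edge]
    (2,2)@(5, 5): e=[0,-50,110] → ·  [on edge]
    (3,3)@(7, 7): e=[0,-30,90] → ·  [on edge]
    (7,3)@(15, 7): e=[48,2,10] → #
    (8,3)@(17, 7): e=[60,10,-10] → ·
    (4,4)@(9, 9): e=[0,-10,70] → ·  [on edge]
    (6,4)@(13, 9): e=[24,6,30] → #
    (8,4)@(17, 9): e=[48,22,-10] → ·
    (5,5)@(11, 11): e=[0,10,50] → #  [on edge]
    (8,5)@(17, 11): e=[36,34,-10] → ·
    (5,6)@(11, 13): e=[-12,22,50] → ·
    (6,6)@(13, 13): e=[0,30,30] → #  [on edge]
    (7,7)@(15, 15): e=[0,50,10] → #  [on edge]
    (8,8)@(17, 17): e=[0,70,-10] → ·  [on edge]
  covered (9 px):
    · · · · · · · · ·
    · · · · · · · · ·
    · · · · · · · · ·
    · · · · · · · # ·
    · · · · · · # # ·
    · · · · · # # # ·
    · · · · · · # # ·
    · · · · · · · # ·
    · · · · · · · · ·
    · · · · · · · · ·
T2:
  2·area = 120  (B↔C swapped to make it positive)
  edge (8, 14)→(6, 0): d=(-2,-14) top-left  bias=+0
  edge (6, 0)→(17, 17): d=(11,17) right/bottom  bias=-1
  edge (17, 17)→(8, 14): d=(-9,-3) top-left  bias=+0
    (3,1)@(7, 3): e=[8,16,96] → #
    (4,1)@(9, 3): e=[36,-18,102] → ·
    (3,2)@(7, 5): e=[4,38,78] → #
    (4,2)@(9, 5): e=[32,4,84] → #
    (5,2)@(11, 5): e=[60,-30,90] → ·
    (3,3)@(7, 7): e=[0,60,60] → #  [on edge]
    (5,3)@(11, 7): e=[56,-8,72] → ·
    (3,4)@(7, 9): e=[-4,82,42] → ·
    (4,4)@(9, 9): e=[24,48,48] → #
    (5,4)@(11, 9): e=[52,14,54] → #
    (6,4)@(13, 9): e=[80,-20,60] → ·
    (4,5)@(9, 11): e=[20,70,30] → #
    (2,6)@(5, 13): e=[-40,160,0] → ·  [on edge]
    (5,7)@(11, 15): e=[40,80,0] → #  [on edge]
    (8,8)@(17, 17): e=[120,0,0] → ·  [on edge]
  covered (16 px):
    · · · · · · · · ·
    · · · # · · · · ·
    · · · # # · · · ·
    · · · # # · · · ·
    · · · · # # · · ·
    · · · · # # # · ·
    · · · · # # # · ·
    · · · · · # # # ·
    · · · · · · · · ·
    · · · · · · · · ·

Final: [[3,1],[3,2],[4,2],[3,3],[4,3],[4,4],[5,4],[4,5],[5,5],[6,5],[4,6],[5,6],[6,6],[5,7],[6,7],[7,7]]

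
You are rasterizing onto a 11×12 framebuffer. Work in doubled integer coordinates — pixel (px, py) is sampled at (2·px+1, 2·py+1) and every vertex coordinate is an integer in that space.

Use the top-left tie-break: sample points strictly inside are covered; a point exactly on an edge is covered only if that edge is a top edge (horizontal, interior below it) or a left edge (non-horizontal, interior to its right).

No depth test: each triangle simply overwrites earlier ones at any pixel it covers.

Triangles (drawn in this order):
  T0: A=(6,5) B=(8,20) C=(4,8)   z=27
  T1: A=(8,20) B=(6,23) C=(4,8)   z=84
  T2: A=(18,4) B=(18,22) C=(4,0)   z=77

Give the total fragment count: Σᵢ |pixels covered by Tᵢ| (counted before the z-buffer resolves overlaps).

T0:
  2·area = 36
  edge (6, 5)→(8, 20): d=(2,15) right/bottom  bias=-1
  edge (8, 20)→(4, 8): d=(-4,-12) top-left  bias=+0
  edge (4, 8)→(6, 5): d=(2,-3) top-left  bias=+0
    (1,2)@(3, 5): e=[45,0,-9] → ·  [on edge]
    (2,3)@(5, 7): e=[19,16,1] → █
    (3,3)@(7, 7): e=[-11,40,7] → ·
    (2,4)@(5, 9): e=[23,8,5] → █
    (3,4)@(7, 9): e=[-7,32,11] → ·
    (2,5)@(5, 11): e=[27,0,9] → █  [on edge]
    (3,5)@(7, 11): e=[-3,24,15] → ·
    (2,6)@(5, 13): e=[31,-8,13] → ·
    (3,6)@(7, 13): e=[1,16,19] → █
    (4,6)@(9, 13): e=[-29,40,25] → ·
    (3,7)@(7, 15): e=[5,8,23] → █
    (4,7)@(9, 15): e=[-25,32,29] → ·
    (3,8)@(7, 17): e=[9,0,27] → █  [on edge]
    (4,11)@(9, 23): e=[-9,0,45] → ·  [on edge]
  covered (6 px):
    · · · · · · · · · · ·
    · · · · · · · · · · ·
    · · · · · · · · · · ·
    · · █ · · · · · · · ·
    · · █ · · · · · · · ·
    · · █ · · · · · · · ·
    · · · █ · · · · · · ·
    · · · █ · · · · · · ·
    · · · █ · · · · · · ·
    · · · · · · · · · · ·
    · · · · · · · · · · ·
    · · · · · · · · · · ·
T1:
  2·area = 36
  edge (8, 20)→(6, 23): d=(-2,3) right/bottom  bias=-1
  edge (6, 23)→(4, 8): d=(-2,-15) top-left  bias=+0
  edge (4, 8)→(8, 20): d=(4,12) right/bottom  bias=-1
    (1,2)@(3, 5): e=[45,-9,0] → ·  [on edge]
    (2,5)@(5, 11): e=[27,9,0] → ·  [on edge]
    (2,6)@(5, 13): e=[23,5,8] → █
    (3,6)@(7, 13): e=[17,35,-16] → ·
    (2,7)@(5, 15): e=[19,1,16] → █
    (3,7)@(7, 15): e=[13,31,-8] → ·
    (2,8)@(5, 17): e=[15,-3,24] → ·
    (3,8)@(7, 17): e=[9,27,0] → ·  [on edge]
    (3,9)@(7, 19): e=[5,23,8] → █
    (4,9)@(9, 19): e=[-1,53,-16] → ·
    (3,10)@(7, 21): e=[1,19,16] → █
    (4,10)@(9, 21): e=[-5,49,-8] → ·
    (4,11)@(9, 23): e=[-9,45,0] → ·  [on edge]
  covered (4 px):
    · · · · · · · · · · ·
    · · · · · · · · · · ·
    · · · · · · · · · · ·
    · · · · · · · · · · ·
    · · · · · · · · · · ·
    · · · · · · · · · · ·
    · · █ · · · · · · · ·
    · · █ · · · · · · · ·
    · · · · · · · · · · ·
    · · · █ · · · · · · ·
    · · · █ · · · · · · ·
    · · · · · · · · · · ·
T2:
  2·area = 252
  edge (18, 4)→(18, 22): d=(0,18) right/bottom  bias=-1
  edge (18, 22)→(4, 0): d=(-14,-22) top-left  bias=+0
  edge (4, 0)→(18, 4): d=(14,4) right/bottom  bias=-1
    (2,0)@(5, 1): e=[234,8,10] → █
    (3,0)@(7, 1): e=[198,52,2] → █
    (4,0)@(9, 1): e=[162,96,-6] → ·
    (2,1)@(5, 3): e=[234,-20,38] → ·
    (3,1)@(7, 3): e=[198,24,30] → █
    (4,1)@(9, 3): e=[162,68,22] → █
    (5,1)@(11, 3): e=[126,112,14] → █
    (6,1)@(13, 3): e=[90,156,6] → █
    (7,1)@(15, 3): e=[54,200,-2] → ·
    (3,2)@(7, 5): e=[198,-4,58] → ·
    (4,2)@(9, 5): e=[162,40,50] → █
    (7,2)@(15, 5): e=[54,172,26] → █
    (5,5)@(11, 11): e=[126,0,126] → █  [on edge]
  covered (32 px):
    · · █ █ · · · · · · ·
    · · · █ █ █ █ · · · ·
    · · · · █ █ █ █ █ · ·
    · · · · █ █ █ █ █ · ·
    · · · · · █ █ █ █ · ·
    · · · · · █ █ █ █ · ·
    · · · · · · █ █ █ · ·
    · · · · · · · █ █ · ·
    · · · · · · · █ █ · ·
    · · · · · · · · █ · ·
    · · · · · · · · · · ·
    · · · · · · · · · · ·

Final: 42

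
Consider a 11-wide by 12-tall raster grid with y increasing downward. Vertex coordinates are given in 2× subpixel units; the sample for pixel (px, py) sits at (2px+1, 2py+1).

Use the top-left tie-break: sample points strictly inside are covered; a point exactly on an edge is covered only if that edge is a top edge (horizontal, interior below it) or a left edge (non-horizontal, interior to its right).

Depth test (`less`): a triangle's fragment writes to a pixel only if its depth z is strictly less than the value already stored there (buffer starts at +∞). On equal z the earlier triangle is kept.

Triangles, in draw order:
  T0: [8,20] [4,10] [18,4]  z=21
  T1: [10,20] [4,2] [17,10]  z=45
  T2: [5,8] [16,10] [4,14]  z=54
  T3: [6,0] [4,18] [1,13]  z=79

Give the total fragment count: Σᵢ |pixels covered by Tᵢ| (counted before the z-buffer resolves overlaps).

T0:
  2·area = 164
  edge (8, 20)→(4, 10): d=(-4,-10) top-left  bias=+0
  edge (4, 10)→(18, 4): d=(14,-6) top-left  bias=+0
  edge (18, 4)→(8, 20): d=(-10,16) right/bottom  bias=-1
    (8,2)@(17, 5): e=[150,8,6] → X
    (9,2)@(19, 5): e=[170,20,-26] → .
    (5,3)@(11, 7): e=[82,0,82] → X  [on edge]
    (6,3)@(13, 7): e=[102,12,50] → X
    (7,3)@(15, 7): e=[122,24,18] → X
    (8,3)@(17, 7): e=[142,36,-14] → .
    (3,4)@(7, 9): e=[34,4,126] → X
    (4,4)@(9, 9): e=[54,16,94] → X
    (7,4)@(15, 9): e=[114,52,-2] → .
    (2,5)@(5, 11): e=[6,20,138] → X
    (7,5)@(15, 11): e=[106,80,-22] → .
    (2,6)@(5, 13): e=[-2,48,118] → .
  covered (21 px):
    . . . . . . . . . . .
    . . . . . . . . . . .
    . . . . . . . . X . .
    . . . . . X X X . . .
    . . . X X X X . . . .
    . . X X X X X . . . .
    . . . X X X . . . . .
    . . . X X X . . . . .
    . . . X X . . . . . .
    . . . . . . . . . . .
    . . . . . . . . . . .
    . . . . . . . . . . .
T1:
  2·area = 186
  edge (10, 20)→(4, 2): d=(-6,-18) top-left  bias=+0
  edge (4, 2)→(17, 10): d=(13,8) right/bottom  bias=-1
  edge (17, 10)→(10, 20): d=(-7,10) right/bottom  bias=-1
    (2,1)@(5, 3): e=[12,5,169] → X
    (3,1)@(7, 3): e=[48,-11,149] → .
    (2,2)@(5, 5): e=[0,31,155] → X  [on edge]
    (3,2)@(7, 5): e=[36,15,135] → X
    (4,2)@(9, 5): e=[72,-1,115] → .
    (2,3)@(5, 7): e=[-12,57,141] → .
    (3,3)@(7, 7): e=[24,41,121] → X
    (4,3)@(9, 7): e=[60,25,101] → X
    (5,3)@(11, 7): e=[96,9,81] → X
    (6,3)@(13, 7): e=[132,-7,61] → .
    (3,4)@(7, 9): e=[12,67,107] → X
    (6,4)@(13, 9): e=[120,19,47] → X
    (3,5)@(7, 11): e=[0,93,93] → X  [on edge]
    (4,8)@(9, 17): e=[0,155,31] → X  [on edge]
    (5,11)@(11, 23): e=[0,217,-31] → .  [on edge]
  covered (24 px):
    . . . . . . . . . . .
    . . X . . . . . . . .
    . . X X . . . . . . .
    . . . X X X . . . . .
    . . . X X X X X . . .
    . . . X X X X X . . .
    . . . . X X X . . . .
    . . . . X X X . . . .
    . . . . X X . . . . .
    . . . . . . . . . . .
    . . . . . . . . . . .
    . . . . . . . . . . .
T2:
  2·area = 68
  edge (5, 8)→(16, 10): d=(11,2) right/bottom  bias=-1
  edge (16, 10)→(4, 14): d=(-12,4) right/bottom  bias=-1
  edge (4, 14)→(5, 8): d=(1,-6) top-left  bias=+0
    (2,4)@(5, 9): e=[11,56,1] → X
    (3,4)@(7, 9): e=[7,48,13] → X
    (4,4)@(9, 9): e=[3,40,25] → X
    (5,4)@(11, 9): e=[-1,32,37] → .
    (9,4)@(19, 9): e=[-17,0,85] → .  [on edge]
    (2,5)@(5, 11): e=[33,32,3] → X
    (5,5)@(11, 11): e=[21,8,39] → X
    (6,5)@(13, 11): e=[17,0,51] → .  [on edge]
    (2,6)@(5, 13): e=[55,8,5] → X
    (3,6)@(7, 13): e=[51,0,17] → .  [on edge]
    (4,6)@(9, 13): e=[47,-8,29] → .
    (5,6)@(11, 13): e=[43,-16,41] → .
    (0,7)@(1, 15): e=[85,0,-17] → .  [on edge]
  covered (8 px):
    . . . . . . . . . . .
    . . . . . . . . . . .
    . . . . . . . . . . .
    . . . . . . . . . . .
    . . X X X . . . . . .
    . . X X X X . . . . .
    . . X . . . . . . . .
    . . . . . . . . . . .
    . . . . . . . . . . .
    . . . . . . . . . . .
    . . . . . . . . . . .
    . . . . . . . . . . .
T3:
  2·area = 64
  edge (6, 0)→(4, 18): d=(-2,18) right/bottom  bias=-1
  edge (4, 18)→(1, 13): d=(-3,-5) top-left  bias=+0
  edge (1, 13)→(6, 0): d=(5,-13) top-left  bias=+0
    (2,1)@(5, 3): e=[12,50,2] → X
    (3,1)@(7, 3): e=[-24,60,28] → .
    (2,2)@(5, 5): e=[8,44,12] → X
    (3,2)@(7, 5): e=[-28,54,38] → .
    (2,3)@(5, 7): e=[4,38,22] → X
    (3,3)@(7, 7): e=[-32,48,48] → .
    (1,4)@(3, 9): e=[36,22,6] → X
    (2,4)@(5, 9): e=[0,32,32] → .  [on edge]
    (1,5)@(3, 11): e=[32,16,16] → X
    (2,5)@(5, 11): e=[-4,26,42] → .
    (0,6)@(1, 13): e=[64,0,0] → X  [on edge]
    (2,6)@(5, 13): e=[-8,20,52] → .
    (3,11)@(7, 23): e=[-64,0,128] → .  [on edge]
  covered (8 px):
    . . . . . . . . . . .
    . . X . . . . . . . .
    . . X . . . . . . . .
    . . X . . . . . . . .
    . X . . . . . . . . .
    . X . . . . . . . . .
    X X . . . . . . . . .
    . X . . . . . . . . .
    . . . . . . . . . . .
    . . . . . . . . . . .
    . . . . . . . . . . .
    . . . . . . . . . . .

Result: 61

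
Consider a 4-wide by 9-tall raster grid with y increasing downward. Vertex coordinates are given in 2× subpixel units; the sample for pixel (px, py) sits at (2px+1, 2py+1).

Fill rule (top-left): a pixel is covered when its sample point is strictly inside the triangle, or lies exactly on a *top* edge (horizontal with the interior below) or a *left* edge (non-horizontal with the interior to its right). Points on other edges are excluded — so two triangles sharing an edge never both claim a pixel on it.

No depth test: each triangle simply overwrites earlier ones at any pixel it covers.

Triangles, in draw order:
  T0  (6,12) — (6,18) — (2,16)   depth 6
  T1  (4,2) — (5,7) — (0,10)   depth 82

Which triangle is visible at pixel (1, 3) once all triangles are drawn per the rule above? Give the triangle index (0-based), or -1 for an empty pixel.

T0:
  2·area = 24
  edge (6, 12)→(6, 18): d=(0,6) right/bottom  bias=-1
  edge (6, 18)→(2, 16): d=(-4,-2) top-left  bias=+0
  edge (2, 16)→(6, 12): d=(4,-4) top-left  bias=+0
    (3,5)@(7, 11): e=[-6,30,0] → ·  [on edge]
    (2,6)@(5, 13): e=[6,18,0] → █  [on edge]
    (3,6)@(7, 13): e=[-6,22,8] → ·
    (1,7)@(3, 15): e=[18,6,0] → █  [on edge]
    (3,7)@(7, 15): e=[-6,14,16] → ·
    (0,8)@(1, 17): e=[30,-6,0] → ·  [on edge]
    (1,8)@(3, 17): e=[18,-2,8] → ·
    (2,8)@(5, 17): e=[6,2,16] → █
    (3,8)@(7, 17): e=[-6,6,24] → ·
  covered (4 px):
    · · · ·
    · · · ·
    · · · ·
    · · · ·
    · · · ·
    · · · ·
    · · █ ·
    · █ █ ·
    · · █ ·
T1:
  2·area = 28
  edge (4, 2)→(5, 7): d=(1,5) right/bottom  bias=-1
  edge (5, 7)→(0, 10): d=(-5,3) right/bottom  bias=-1
  edge (0, 10)→(4, 2): d=(4,-8) top-left  bias=+0
    (1,2)@(3, 5): e=[8,16,4] → █
    (2,2)@(5, 5): e=[-2,10,20] → ·
    (1,3)@(3, 7): e=[10,6,12] → █
    (2,3)@(5, 7): e=[0,0,28] → ·  [on edge]
    (0,4)@(1, 9): e=[22,2,4] → █
    (1,4)@(3, 9): e=[12,-4,20] → ·
    (0,5)@(1, 11): e=[24,-8,12] → ·
    (3,8)@(7, 17): e=[0,-56,84] → ·  [on edge]
  covered (3 px):
    · · · ·
    · · · ·
    · █ · ·
    · █ · ·
    █ · · ·
    · · · ·
    · · · ·
    · · · ·
    · · · ·

Z-buffer (winner per pixel, '.' = empty):
  . . . .
  . . . .
  . 1 . .
  . 1 . .
  1 . . .
  . . . .
  . . 0 .
  . 0 0 .
  . . 0 .

Result: 1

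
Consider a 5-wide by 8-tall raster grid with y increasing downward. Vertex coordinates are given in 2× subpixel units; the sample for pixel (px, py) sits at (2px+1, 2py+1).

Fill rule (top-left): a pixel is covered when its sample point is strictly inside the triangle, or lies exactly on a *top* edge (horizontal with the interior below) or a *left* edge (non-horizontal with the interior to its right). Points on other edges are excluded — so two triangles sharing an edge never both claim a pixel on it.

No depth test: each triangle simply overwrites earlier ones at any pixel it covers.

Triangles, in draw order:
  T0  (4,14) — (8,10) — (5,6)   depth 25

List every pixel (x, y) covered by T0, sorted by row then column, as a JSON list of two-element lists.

T0:
  2·area = 28  (B↔C swapped to make it positive)
  edge (4, 14)→(5, 6): d=(1,-8) top-left  bias=+0
  edge (5, 6)→(8, 10): d=(3,4) right/bottom  bias=-1
  edge (8, 10)→(4, 14): d=(-4,4) right/bottom  bias=-1
    (2,3)@(5, 7): e=[1,3,24] → █
    (3,3)@(7, 7): e=[17,-5,16] → ·
    (2,4)@(5, 9): e=[3,9,16] → █
    (3,4)@(7, 9): e=[19,1,8] → █
    (4,4)@(9, 9): e=[35,-7,0] → ·  [on edge]
    (2,5)@(5, 11): e=[5,15,8] → █
    (3,5)@(7, 11): e=[21,7,0] → ·  [on edge]
    (2,6)@(5, 13): e=[7,21,0] → ·  [on edge]
    (1,7)@(3, 15): e=[-7,35,0] → ·  [on edge]
  covered (4 px):
    · · · · ·
    · · · · ·
    · · · · ·
    · · █ · ·
    · · █ █ ·
    · · █ · ·
    · · · · ·
    · · · · ·

Result: [[2,3],[2,4],[3,4],[2,5]]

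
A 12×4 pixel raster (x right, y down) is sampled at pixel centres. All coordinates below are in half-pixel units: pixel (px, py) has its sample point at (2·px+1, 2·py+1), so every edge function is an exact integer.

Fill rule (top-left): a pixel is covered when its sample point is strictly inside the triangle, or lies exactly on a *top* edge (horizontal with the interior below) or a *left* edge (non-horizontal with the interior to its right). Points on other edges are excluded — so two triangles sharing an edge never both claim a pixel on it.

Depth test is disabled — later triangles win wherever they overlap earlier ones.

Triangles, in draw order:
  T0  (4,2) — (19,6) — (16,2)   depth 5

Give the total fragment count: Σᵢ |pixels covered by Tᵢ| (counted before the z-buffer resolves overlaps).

T0:
  2·area = 48  (B↔C swapped to make it positive)
  edge (4, 2)→(16, 2): d=(12,0) top-left  bias=+0
  edge (16, 2)→(19, 6): d=(3,4) right/bottom  bias=-1
  edge (19, 6)→(4, 2): d=(-15,-4) top-left  bias=+0
    (4,1)@(9, 3): e=[12,31,5] → X
    (5,1)@(11, 3): e=[12,23,13] → X
    (6,1)@(13, 3): e=[12,15,21] → X
    (7,1)@(15, 3): e=[12,7,29] → X
    (8,1)@(17, 3): e=[12,-1,37] → .
    (4,2)@(9, 5): e=[36,37,-25] → .
    (5,2)@(11, 5): e=[36,29,-17] → .
    (6,2)@(13, 5): e=[36,21,-9] → .
    (7,2)@(15, 5): e=[36,13,-1] → .
    (8,2)@(17, 5): e=[36,5,7] → X
    (9,2)@(19, 5): e=[36,-3,15] → .
    (8,3)@(17, 7): e=[60,11,-23] → .
  covered (5 px):
    . . . . . . . . . . . .
    . . . . X X X X . . . .
    . . . . . . . . X . . .
    . . . . . . . . . . . .

Answer: 5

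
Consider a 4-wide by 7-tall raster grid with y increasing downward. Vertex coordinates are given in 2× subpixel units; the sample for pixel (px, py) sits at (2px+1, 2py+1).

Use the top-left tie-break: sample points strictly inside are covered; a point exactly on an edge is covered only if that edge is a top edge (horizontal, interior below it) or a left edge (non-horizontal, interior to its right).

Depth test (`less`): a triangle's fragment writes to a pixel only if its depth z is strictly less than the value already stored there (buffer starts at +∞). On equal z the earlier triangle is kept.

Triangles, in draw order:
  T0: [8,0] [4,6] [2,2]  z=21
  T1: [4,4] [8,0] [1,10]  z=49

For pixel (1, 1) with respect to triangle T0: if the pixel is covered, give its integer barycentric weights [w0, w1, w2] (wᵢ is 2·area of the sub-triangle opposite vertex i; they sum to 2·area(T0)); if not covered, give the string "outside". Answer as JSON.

T0:
  2·area = 28
  edge (8, 0)→(4, 6): d=(-4,6) right/bottom  bias=-1
  edge (4, 6)→(2, 2): d=(-2,-4) top-left  bias=+0
  edge (2, 2)→(8, 0): d=(6,-2) top-left  bias=+0
    (2,0)@(5, 1): e=[14,14,0] → #  [on edge]
    (3,0)@(7, 1): e=[2,22,4] → #
    (1,1)@(3, 3): e=[18,2,8] → #
    (3,1)@(7, 3): e=[-6,18,16] → ·
    (1,2)@(3, 5): e=[10,-2,20] → ·
    (2,2)@(5, 5): e=[-2,6,24] → ·
  covered (4 px):
    · · # #
    · # # ·
    · · · ·
    · · · ·
    · · · ·
    · · · ·
    · · · ·
T1:
  2·area = 12
  edge (4, 4)→(8, 0): d=(4,-4) top-left  bias=+0
  edge (8, 0)→(1, 10): d=(-7,10) right/bottom  bias=-1
  edge (1, 10)→(4, 4): d=(3,-6) top-left  bias=+0
    (3,0)@(7, 1): e=[0,3,9] → #  [on edge]
    (2,1)@(5, 3): e=[0,9,3] → #  [on edge]
    (3,1)@(7, 3): e=[8,-11,15] → ·
    (1,2)@(3, 5): e=[0,15,-3] → ·  [on edge]
    (2,2)@(5, 5): e=[8,-5,9] → ·
    (0,3)@(1, 7): e=[0,21,-9] → ·  [on edge]
    (1,3)@(3, 7): e=[8,1,3] → #
    (2,3)@(5, 7): e=[16,-19,15] → ·
    (1,4)@(3, 9): e=[16,-13,9] → ·
  covered (3 px):
    · · · #
    · · # ·
    · · · ·
    · # · ·
    · · · ·
    · · · ·
    · · · ·

Result: [2,8,18]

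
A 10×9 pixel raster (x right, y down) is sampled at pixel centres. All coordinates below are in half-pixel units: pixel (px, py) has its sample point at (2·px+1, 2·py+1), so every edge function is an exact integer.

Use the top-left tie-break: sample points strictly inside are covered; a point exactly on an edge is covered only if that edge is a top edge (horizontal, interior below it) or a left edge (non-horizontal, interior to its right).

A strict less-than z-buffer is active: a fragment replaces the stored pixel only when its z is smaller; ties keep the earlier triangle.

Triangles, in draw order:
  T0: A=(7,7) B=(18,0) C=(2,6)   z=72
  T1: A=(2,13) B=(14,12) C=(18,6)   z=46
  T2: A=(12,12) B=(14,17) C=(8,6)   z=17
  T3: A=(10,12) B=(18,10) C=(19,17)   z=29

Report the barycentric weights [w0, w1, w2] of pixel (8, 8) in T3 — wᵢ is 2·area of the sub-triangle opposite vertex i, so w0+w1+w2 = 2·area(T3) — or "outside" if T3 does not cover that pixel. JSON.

T0:
  2·area = 46  (B↔C swapped to make it positive)
  edge (7, 7)→(2, 6): d=(-5,-1) top-left  bias=+0
  edge (2, 6)→(18, 0): d=(16,-6) top-left  bias=+0
  edge (18, 0)→(7, 7): d=(-11,7) right/bottom  bias=-1
    (5,1)@(11, 3): e=[24,6,16] → #
    (6,1)@(13, 3): e=[26,18,2] → #
    (7,1)@(15, 3): e=[28,30,-12] → ·
    (2,2)@(5, 5): e=[8,2,36] → #
    (3,2)@(7, 5): e=[10,14,22] → #
    (4,2)@(9, 5): e=[12,26,8] → #
    (5,2)@(11, 5): e=[14,38,-6] → ·
    (6,2)@(13, 5): e=[16,50,-20] → ·
    (2,3)@(5, 7): e=[-2,34,14] → ·
    (3,3)@(7, 7): e=[0,46,0] → ·  [on edge]
    (4,3)@(9, 7): e=[2,58,-14] → ·
    (8,4)@(17, 9): e=[0,138,-92] → ·  [on edge]
  covered (5 px):
    · · · · · · · · · ·
    · · · · · # # · · ·
    · · # # # · · · · ·
    · · · · · · · · · ·
    · · · · · · · · · ·
    · · · · · · · · · ·
    · · · · · · · · · ·
    · · · · · · · · · ·
    · · · · · · · · · ·
T1:
  2·area = 68  (B↔C swapped to make it positive)
  edge (2, 13)→(18, 6): d=(16,-7) top-left  bias=+0
  edge (18, 6)→(14, 12): d=(-4,6) right/bottom  bias=-1
  edge (14, 12)→(2, 13): d=(-12,1) right/bottom  bias=-1
    (8,3)@(17, 7): e=[9,2,57] → #
    (9,3)@(19, 7): e=[23,-10,55] → ·
    (6,4)@(13, 9): e=[13,18,37] → #
    (7,4)@(15, 9): e=[27,6,35] → #
    (8,4)@(17, 9): e=[41,-6,33] → ·
    (3,5)@(7, 11): e=[3,46,19] → #
    (4,5)@(9, 11): e=[17,34,17] → #
    (5,5)@(11, 11): e=[31,22,15] → #
    (7,5)@(15, 11): e=[59,-2,11] → ·
    (3,6)@(7, 13): e=[35,38,-5] → ·
    (4,6)@(9, 13): e=[49,26,-7] → ·
    (5,6)@(11, 13): e=[63,14,-9] → ·
  covered (7 px):
    · · · · · · · · · ·
    · · · · · · · · · ·
    · · · · · · · · · ·
    · · · · · · · · # ·
    · · · · · · # # · ·
    · · · # # # # · · ·
    · · · · · · · · · ·
    · · · · · · · · · ·
    · · · · · · · · · ·
T2:
  2·area = 8
  edge (12, 12)→(14, 17): d=(2,5) right/bottom  bias=-1
  edge (14, 17)→(8, 6): d=(-6,-11) top-left  bias=+0
  edge (8, 6)→(12, 12): d=(4,6) right/bottom  bias=-1
    (5,5)@(11, 11): e=[3,3,2] → #
    (6,5)@(13, 11): e=[-7,25,-10] → ·
    (5,6)@(11, 13): e=[7,-9,10] → ·
    (6,7)@(13, 15): e=[1,1,6] → #
    (7,7)@(15, 15): e=[-9,23,-6] → ·
    (6,8)@(13, 17): e=[5,-11,14] → ·
  covered (2 px):
    · · · · · · · · · ·
    · · · · · · · · · ·
    · · · · · · · · · ·
    · · · · · · · · · ·
    · · · · · · · · · ·
    · · · · · # · · · ·
    · · · · · · · · · ·
    · · · · · · # · · ·
    · · · · · · · · · ·
T3:
  2·area = 58
  edge (10, 12)→(18, 10): d=(8,-2) top-left  bias=+0
  edge (18, 10)→(19, 17): d=(1,7) right/bottom  bias=-1
  edge (19, 17)→(10, 12): d=(-9,-5) top-left  bias=+0
    (8,1)@(17, 3): e=[-58,0,116] → ·  [on edge]
    (0,3)@(1, 7): e=[-58,116,0] → ·  [on edge]
    (7,5)@(15, 11): e=[2,22,34] → #
    (8,5)@(17, 11): e=[6,8,44] → #
    (9,5)@(19, 11): e=[10,-6,54] → ·
    (6,6)@(13, 13): e=[14,38,6] → #
    (9,6)@(19, 13): e=[26,-4,36] → ·
    (6,7)@(13, 15): e=[30,40,-12] → ·
    (7,7)@(15, 15): e=[34,26,-2] → ·
    (8,7)@(17, 15): e=[38,12,8] → #
    (9,7)@(19, 15): e=[42,-2,18] → ·
    (8,8)@(17, 17): e=[54,14,-10] → ·
    (9,8)@(19, 17): e=[58,0,0] → ·  [on edge]
  covered (6 px):
    · · · · · · · · · ·
    · · · · · · · · · ·
    · · · · · · · · · ·
    · · · · · · · · · ·
    · · · · · · · · · ·
    · · · · · · · # # ·
    · · · · · · # # # ·
    · · · · · · · · # ·
    · · · · · · · · · ·

Result: "outside"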